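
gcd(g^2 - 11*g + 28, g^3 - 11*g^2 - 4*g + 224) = g - 7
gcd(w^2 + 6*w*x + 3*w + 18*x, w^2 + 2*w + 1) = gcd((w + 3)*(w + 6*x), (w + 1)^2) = 1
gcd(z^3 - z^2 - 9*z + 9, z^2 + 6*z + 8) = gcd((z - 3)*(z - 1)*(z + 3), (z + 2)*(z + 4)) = 1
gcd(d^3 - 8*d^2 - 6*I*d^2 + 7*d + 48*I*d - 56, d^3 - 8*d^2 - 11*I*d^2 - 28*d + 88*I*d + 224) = d^2 + d*(-8 - 7*I) + 56*I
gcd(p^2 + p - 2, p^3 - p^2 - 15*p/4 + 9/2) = p + 2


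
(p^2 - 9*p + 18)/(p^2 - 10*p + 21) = (p - 6)/(p - 7)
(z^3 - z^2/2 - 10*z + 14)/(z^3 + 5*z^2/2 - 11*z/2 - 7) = (z - 2)/(z + 1)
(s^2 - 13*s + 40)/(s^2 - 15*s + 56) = (s - 5)/(s - 7)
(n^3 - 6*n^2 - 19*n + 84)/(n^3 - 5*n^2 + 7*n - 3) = (n^2 - 3*n - 28)/(n^2 - 2*n + 1)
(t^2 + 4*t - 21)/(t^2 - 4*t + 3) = (t + 7)/(t - 1)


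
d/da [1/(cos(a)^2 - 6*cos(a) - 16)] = 2*(cos(a) - 3)*sin(a)/(sin(a)^2 + 6*cos(a) + 15)^2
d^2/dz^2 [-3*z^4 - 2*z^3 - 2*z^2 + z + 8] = -36*z^2 - 12*z - 4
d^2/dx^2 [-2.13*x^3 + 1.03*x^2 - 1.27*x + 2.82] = 2.06 - 12.78*x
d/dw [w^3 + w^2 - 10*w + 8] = 3*w^2 + 2*w - 10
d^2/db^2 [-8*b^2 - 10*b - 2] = -16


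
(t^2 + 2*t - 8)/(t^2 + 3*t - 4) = (t - 2)/(t - 1)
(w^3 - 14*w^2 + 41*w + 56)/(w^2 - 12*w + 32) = (w^2 - 6*w - 7)/(w - 4)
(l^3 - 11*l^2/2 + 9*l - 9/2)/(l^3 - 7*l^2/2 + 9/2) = (l - 1)/(l + 1)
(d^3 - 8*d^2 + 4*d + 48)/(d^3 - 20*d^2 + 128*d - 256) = (d^2 - 4*d - 12)/(d^2 - 16*d + 64)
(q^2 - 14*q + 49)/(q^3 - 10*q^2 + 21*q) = (q - 7)/(q*(q - 3))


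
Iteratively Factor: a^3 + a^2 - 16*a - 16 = (a + 1)*(a^2 - 16) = (a + 1)*(a + 4)*(a - 4)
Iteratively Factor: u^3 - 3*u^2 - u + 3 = (u - 1)*(u^2 - 2*u - 3) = (u - 1)*(u + 1)*(u - 3)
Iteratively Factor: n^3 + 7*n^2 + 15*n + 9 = (n + 3)*(n^2 + 4*n + 3) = (n + 1)*(n + 3)*(n + 3)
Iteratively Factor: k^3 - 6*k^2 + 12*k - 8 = (k - 2)*(k^2 - 4*k + 4) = (k - 2)^2*(k - 2)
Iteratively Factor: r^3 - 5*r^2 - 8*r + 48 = (r + 3)*(r^2 - 8*r + 16) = (r - 4)*(r + 3)*(r - 4)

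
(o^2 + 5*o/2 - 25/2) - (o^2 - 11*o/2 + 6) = 8*o - 37/2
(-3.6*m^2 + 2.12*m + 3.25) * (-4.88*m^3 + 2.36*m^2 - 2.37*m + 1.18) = 17.568*m^5 - 18.8416*m^4 - 2.3248*m^3 - 1.6024*m^2 - 5.2009*m + 3.835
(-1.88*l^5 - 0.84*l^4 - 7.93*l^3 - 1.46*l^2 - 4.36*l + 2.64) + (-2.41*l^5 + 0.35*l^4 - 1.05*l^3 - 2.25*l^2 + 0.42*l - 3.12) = -4.29*l^5 - 0.49*l^4 - 8.98*l^3 - 3.71*l^2 - 3.94*l - 0.48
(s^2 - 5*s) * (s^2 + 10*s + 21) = s^4 + 5*s^3 - 29*s^2 - 105*s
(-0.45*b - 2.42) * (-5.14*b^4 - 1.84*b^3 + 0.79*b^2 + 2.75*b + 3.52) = 2.313*b^5 + 13.2668*b^4 + 4.0973*b^3 - 3.1493*b^2 - 8.239*b - 8.5184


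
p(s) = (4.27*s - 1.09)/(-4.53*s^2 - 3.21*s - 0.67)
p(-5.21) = 0.22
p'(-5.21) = 0.05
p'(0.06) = -8.91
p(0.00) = 1.63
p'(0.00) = -14.17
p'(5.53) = 0.02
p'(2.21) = 0.07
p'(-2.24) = 0.43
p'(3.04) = 0.05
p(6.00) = -0.13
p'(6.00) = 0.02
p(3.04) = -0.23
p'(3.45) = 0.04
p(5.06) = -0.15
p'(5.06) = 0.02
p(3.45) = -0.21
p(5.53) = -0.14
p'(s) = (4.27*s - 1.09)*(9.06*s + 3.21)/(-4.53*s^2 - 3.21*s - 0.67)^2 + 4.27/(-4.53*s^2 - 3.21*s - 0.67) = (19.3431*s^2 - 9.8754*s - 6.3598)/(20.5209*s^4 + 29.0826*s^3 + 16.3743*s^2 + 4.3014*s + 0.4489)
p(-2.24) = 0.66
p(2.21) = -0.28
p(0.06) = 0.95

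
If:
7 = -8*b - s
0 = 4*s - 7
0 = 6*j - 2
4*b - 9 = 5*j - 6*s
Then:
No Solution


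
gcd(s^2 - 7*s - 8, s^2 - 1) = s + 1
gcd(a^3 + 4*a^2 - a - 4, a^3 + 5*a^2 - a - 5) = a^2 - 1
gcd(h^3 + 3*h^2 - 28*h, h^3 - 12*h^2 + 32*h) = h^2 - 4*h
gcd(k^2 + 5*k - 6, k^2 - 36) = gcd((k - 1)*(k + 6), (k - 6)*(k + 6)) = k + 6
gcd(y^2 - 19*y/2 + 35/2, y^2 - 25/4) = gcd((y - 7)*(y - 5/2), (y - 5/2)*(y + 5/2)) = y - 5/2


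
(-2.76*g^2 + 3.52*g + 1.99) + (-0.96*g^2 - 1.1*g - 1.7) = -3.72*g^2 + 2.42*g + 0.29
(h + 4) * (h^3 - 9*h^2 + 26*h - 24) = h^4 - 5*h^3 - 10*h^2 + 80*h - 96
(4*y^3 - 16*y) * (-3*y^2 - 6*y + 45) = -12*y^5 - 24*y^4 + 228*y^3 + 96*y^2 - 720*y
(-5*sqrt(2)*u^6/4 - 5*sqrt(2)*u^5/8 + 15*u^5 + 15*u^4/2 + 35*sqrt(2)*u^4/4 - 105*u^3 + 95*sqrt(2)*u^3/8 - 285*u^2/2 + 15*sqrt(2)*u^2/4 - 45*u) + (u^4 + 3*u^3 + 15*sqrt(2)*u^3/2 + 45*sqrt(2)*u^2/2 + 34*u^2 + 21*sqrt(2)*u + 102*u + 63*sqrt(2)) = -5*sqrt(2)*u^6/4 - 5*sqrt(2)*u^5/8 + 15*u^5 + 17*u^4/2 + 35*sqrt(2)*u^4/4 - 102*u^3 + 155*sqrt(2)*u^3/8 - 217*u^2/2 + 105*sqrt(2)*u^2/4 + 21*sqrt(2)*u + 57*u + 63*sqrt(2)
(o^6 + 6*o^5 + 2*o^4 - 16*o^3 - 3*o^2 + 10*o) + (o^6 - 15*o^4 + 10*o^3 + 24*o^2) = 2*o^6 + 6*o^5 - 13*o^4 - 6*o^3 + 21*o^2 + 10*o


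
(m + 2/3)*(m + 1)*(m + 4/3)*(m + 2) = m^4 + 5*m^3 + 80*m^2/9 + 20*m/3 + 16/9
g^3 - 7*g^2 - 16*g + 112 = (g - 7)*(g - 4)*(g + 4)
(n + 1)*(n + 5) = n^2 + 6*n + 5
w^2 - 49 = (w - 7)*(w + 7)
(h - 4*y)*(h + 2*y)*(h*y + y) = h^3*y - 2*h^2*y^2 + h^2*y - 8*h*y^3 - 2*h*y^2 - 8*y^3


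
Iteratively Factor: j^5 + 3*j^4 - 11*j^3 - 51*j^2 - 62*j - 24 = (j + 1)*(j^4 + 2*j^3 - 13*j^2 - 38*j - 24) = (j + 1)*(j + 2)*(j^3 - 13*j - 12) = (j + 1)^2*(j + 2)*(j^2 - j - 12) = (j - 4)*(j + 1)^2*(j + 2)*(j + 3)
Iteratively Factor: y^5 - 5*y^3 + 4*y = (y + 2)*(y^4 - 2*y^3 - y^2 + 2*y) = (y + 1)*(y + 2)*(y^3 - 3*y^2 + 2*y) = y*(y + 1)*(y + 2)*(y^2 - 3*y + 2) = y*(y - 2)*(y + 1)*(y + 2)*(y - 1)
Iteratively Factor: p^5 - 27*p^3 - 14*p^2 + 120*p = (p - 2)*(p^4 + 2*p^3 - 23*p^2 - 60*p) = (p - 5)*(p - 2)*(p^3 + 7*p^2 + 12*p) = (p - 5)*(p - 2)*(p + 3)*(p^2 + 4*p) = p*(p - 5)*(p - 2)*(p + 3)*(p + 4)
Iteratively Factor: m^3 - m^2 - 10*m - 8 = (m + 2)*(m^2 - 3*m - 4) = (m - 4)*(m + 2)*(m + 1)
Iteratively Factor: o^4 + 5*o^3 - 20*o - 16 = (o + 1)*(o^3 + 4*o^2 - 4*o - 16) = (o - 2)*(o + 1)*(o^2 + 6*o + 8) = (o - 2)*(o + 1)*(o + 4)*(o + 2)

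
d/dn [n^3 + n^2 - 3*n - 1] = 3*n^2 + 2*n - 3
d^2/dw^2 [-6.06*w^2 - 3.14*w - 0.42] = -12.1200000000000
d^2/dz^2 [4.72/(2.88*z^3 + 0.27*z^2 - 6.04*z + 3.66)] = (-(81.5616*z + 2.5488)*(2.88*z^3 + 0.27*z^2 - 6.04*z + 3.66) + 4.72*(8.64*z^2 + 0.54*z - 6.04)*(17.28*z^2 + 1.08*z - 12.08))/(2.88*z^3 + 0.27*z^2 - 6.04*z + 3.66)^3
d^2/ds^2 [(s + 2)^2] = 2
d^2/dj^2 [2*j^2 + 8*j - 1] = 4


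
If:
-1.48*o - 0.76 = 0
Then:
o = -0.51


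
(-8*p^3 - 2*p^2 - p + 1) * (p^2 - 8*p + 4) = -8*p^5 + 62*p^4 - 17*p^3 + p^2 - 12*p + 4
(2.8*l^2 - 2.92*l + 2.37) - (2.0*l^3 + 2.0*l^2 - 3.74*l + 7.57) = -2.0*l^3 + 0.8*l^2 + 0.82*l - 5.2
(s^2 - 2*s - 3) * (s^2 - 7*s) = s^4 - 9*s^3 + 11*s^2 + 21*s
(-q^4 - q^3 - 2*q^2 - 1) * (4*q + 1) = -4*q^5 - 5*q^4 - 9*q^3 - 2*q^2 - 4*q - 1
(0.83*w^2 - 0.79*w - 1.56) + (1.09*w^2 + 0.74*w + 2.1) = 1.92*w^2 - 0.05*w + 0.54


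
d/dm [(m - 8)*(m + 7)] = 2*m - 1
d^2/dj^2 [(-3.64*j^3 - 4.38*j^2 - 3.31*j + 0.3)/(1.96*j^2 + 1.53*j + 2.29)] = (-1.4210854715202e-14*j^5 - 2.8421709430404e-14*j^4 + 16.471896*j^3 + 48.349224*j^2 - 19.99368*j - 24.032322)/(7.529536*j^6 + 17.632944*j^5 + 40.156284*j^4 + 44.785089*j^3 + 46.917291*j^2 + 24.070419*j + 12.008989)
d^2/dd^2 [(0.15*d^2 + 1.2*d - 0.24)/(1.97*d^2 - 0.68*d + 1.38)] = (9.71604*d^3 - 8.035236*d^2 - 17.644896*d + 3.906456)/(7.645373*d^6 - 7.917036*d^5 + 18.79971*d^4 - 11.40632*d^3 + 13.16934*d^2 - 3.884976*d + 2.628072)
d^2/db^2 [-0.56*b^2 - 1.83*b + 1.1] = -1.12000000000000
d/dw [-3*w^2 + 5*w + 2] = 5 - 6*w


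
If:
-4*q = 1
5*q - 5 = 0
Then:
No Solution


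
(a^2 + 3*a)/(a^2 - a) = (a + 3)/(a - 1)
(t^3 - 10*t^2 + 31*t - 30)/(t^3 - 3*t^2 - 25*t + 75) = (t - 2)/(t + 5)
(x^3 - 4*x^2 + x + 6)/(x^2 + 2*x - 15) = (x^2 - x - 2)/(x + 5)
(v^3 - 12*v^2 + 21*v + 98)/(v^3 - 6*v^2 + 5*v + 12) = (v^3 - 12*v^2 + 21*v + 98)/(v^3 - 6*v^2 + 5*v + 12)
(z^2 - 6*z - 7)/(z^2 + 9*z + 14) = (z^2 - 6*z - 7)/(z^2 + 9*z + 14)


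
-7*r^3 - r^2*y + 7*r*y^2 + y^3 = (-r + y)*(r + y)*(7*r + y)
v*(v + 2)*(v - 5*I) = v^3 + 2*v^2 - 5*I*v^2 - 10*I*v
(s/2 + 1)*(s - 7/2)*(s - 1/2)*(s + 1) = s^4/2 - s^3/2 - 33*s^2/8 - 11*s/8 + 7/4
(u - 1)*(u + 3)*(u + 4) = u^3 + 6*u^2 + 5*u - 12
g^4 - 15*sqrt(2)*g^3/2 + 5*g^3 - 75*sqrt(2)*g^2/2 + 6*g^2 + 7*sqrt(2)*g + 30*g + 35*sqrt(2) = (g + 5)*(g - 7*sqrt(2))*(g - sqrt(2))*(g + sqrt(2)/2)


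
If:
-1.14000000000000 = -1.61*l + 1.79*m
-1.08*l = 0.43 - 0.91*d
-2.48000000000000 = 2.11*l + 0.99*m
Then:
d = -0.26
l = -0.62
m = -1.19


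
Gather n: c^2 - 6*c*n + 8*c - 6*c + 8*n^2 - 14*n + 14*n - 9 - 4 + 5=c^2 - 6*c*n + 2*c + 8*n^2 - 8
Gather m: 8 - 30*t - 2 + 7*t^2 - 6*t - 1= 7*t^2 - 36*t + 5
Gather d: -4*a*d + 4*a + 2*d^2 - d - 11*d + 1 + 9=4*a + 2*d^2 + d*(-4*a - 12) + 10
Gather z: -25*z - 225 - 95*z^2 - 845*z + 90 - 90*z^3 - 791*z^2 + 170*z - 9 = -90*z^3 - 886*z^2 - 700*z - 144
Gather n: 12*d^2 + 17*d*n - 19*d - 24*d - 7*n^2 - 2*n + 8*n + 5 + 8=12*d^2 - 43*d - 7*n^2 + n*(17*d + 6) + 13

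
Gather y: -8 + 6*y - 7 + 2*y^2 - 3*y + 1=2*y^2 + 3*y - 14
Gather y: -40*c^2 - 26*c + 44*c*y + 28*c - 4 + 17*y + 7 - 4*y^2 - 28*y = -40*c^2 + 2*c - 4*y^2 + y*(44*c - 11) + 3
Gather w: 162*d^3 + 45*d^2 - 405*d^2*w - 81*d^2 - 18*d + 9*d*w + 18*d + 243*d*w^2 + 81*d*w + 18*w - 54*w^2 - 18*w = 162*d^3 - 36*d^2 + w^2*(243*d - 54) + w*(-405*d^2 + 90*d)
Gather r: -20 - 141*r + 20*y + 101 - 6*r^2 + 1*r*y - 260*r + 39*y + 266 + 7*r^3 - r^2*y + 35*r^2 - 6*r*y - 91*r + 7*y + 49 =7*r^3 + r^2*(29 - y) + r*(-5*y - 492) + 66*y + 396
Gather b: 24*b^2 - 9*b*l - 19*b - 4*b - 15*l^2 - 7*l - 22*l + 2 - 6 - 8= 24*b^2 + b*(-9*l - 23) - 15*l^2 - 29*l - 12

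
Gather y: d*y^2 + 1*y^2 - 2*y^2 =y^2*(d - 1)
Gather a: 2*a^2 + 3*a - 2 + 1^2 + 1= 2*a^2 + 3*a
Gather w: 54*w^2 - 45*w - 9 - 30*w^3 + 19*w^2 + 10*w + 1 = -30*w^3 + 73*w^2 - 35*w - 8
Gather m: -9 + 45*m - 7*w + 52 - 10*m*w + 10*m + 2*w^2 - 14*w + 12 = m*(55 - 10*w) + 2*w^2 - 21*w + 55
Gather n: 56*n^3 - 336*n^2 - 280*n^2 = 56*n^3 - 616*n^2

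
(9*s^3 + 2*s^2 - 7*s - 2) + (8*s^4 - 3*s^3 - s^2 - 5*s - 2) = 8*s^4 + 6*s^3 + s^2 - 12*s - 4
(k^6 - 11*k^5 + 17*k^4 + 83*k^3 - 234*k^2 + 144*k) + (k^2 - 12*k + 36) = k^6 - 11*k^5 + 17*k^4 + 83*k^3 - 233*k^2 + 132*k + 36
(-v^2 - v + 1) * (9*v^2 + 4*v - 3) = -9*v^4 - 13*v^3 + 8*v^2 + 7*v - 3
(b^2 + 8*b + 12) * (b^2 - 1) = b^4 + 8*b^3 + 11*b^2 - 8*b - 12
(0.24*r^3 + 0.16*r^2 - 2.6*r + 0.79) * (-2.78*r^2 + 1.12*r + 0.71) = -0.6672*r^5 - 0.176*r^4 + 7.5776*r^3 - 4.9946*r^2 - 0.9612*r + 0.5609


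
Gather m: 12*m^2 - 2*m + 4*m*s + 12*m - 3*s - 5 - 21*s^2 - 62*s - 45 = 12*m^2 + m*(4*s + 10) - 21*s^2 - 65*s - 50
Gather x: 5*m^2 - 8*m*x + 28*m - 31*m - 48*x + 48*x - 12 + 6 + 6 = 5*m^2 - 8*m*x - 3*m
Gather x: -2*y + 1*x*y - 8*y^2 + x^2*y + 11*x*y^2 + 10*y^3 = x^2*y + x*(11*y^2 + y) + 10*y^3 - 8*y^2 - 2*y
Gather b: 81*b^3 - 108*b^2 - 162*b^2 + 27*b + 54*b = 81*b^3 - 270*b^2 + 81*b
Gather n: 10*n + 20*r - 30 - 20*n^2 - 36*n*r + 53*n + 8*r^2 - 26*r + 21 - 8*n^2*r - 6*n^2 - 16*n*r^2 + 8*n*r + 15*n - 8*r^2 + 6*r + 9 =n^2*(-8*r - 26) + n*(-16*r^2 - 28*r + 78)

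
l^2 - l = l*(l - 1)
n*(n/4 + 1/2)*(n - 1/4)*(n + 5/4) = n^4/4 + 3*n^3/4 + 27*n^2/64 - 5*n/32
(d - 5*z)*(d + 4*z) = d^2 - d*z - 20*z^2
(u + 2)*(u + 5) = u^2 + 7*u + 10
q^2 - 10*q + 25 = (q - 5)^2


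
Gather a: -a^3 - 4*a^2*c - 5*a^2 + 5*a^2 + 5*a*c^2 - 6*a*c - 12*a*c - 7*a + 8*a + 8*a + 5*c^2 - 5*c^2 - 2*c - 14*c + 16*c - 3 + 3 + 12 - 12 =-a^3 - 4*a^2*c + a*(5*c^2 - 18*c + 9)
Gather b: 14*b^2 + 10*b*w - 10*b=14*b^2 + b*(10*w - 10)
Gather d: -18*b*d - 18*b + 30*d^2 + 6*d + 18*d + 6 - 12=-18*b + 30*d^2 + d*(24 - 18*b) - 6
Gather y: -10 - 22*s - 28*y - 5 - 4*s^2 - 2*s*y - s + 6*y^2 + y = -4*s^2 - 23*s + 6*y^2 + y*(-2*s - 27) - 15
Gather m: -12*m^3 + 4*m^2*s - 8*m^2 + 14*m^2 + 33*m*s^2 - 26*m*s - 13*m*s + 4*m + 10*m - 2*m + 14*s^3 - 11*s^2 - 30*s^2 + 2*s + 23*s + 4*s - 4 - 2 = -12*m^3 + m^2*(4*s + 6) + m*(33*s^2 - 39*s + 12) + 14*s^3 - 41*s^2 + 29*s - 6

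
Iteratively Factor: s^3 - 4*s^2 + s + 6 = (s + 1)*(s^2 - 5*s + 6) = (s - 2)*(s + 1)*(s - 3)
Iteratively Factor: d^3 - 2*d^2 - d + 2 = (d - 1)*(d^2 - d - 2) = (d - 1)*(d + 1)*(d - 2)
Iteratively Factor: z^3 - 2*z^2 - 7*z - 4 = (z + 1)*(z^2 - 3*z - 4) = (z + 1)^2*(z - 4)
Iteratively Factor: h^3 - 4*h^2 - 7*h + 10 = (h + 2)*(h^2 - 6*h + 5) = (h - 5)*(h + 2)*(h - 1)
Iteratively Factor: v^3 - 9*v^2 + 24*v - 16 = (v - 1)*(v^2 - 8*v + 16) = (v - 4)*(v - 1)*(v - 4)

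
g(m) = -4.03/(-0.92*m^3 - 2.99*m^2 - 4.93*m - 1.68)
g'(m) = -4.03*(2.76*m^2 + 5.98*m + 4.93)/(-0.92*m^3 - 2.99*m^2 - 4.93*m - 1.68)^2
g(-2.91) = -0.40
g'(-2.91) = -0.44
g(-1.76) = -1.47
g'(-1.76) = -1.57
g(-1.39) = -2.16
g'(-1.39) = -2.26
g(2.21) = 0.11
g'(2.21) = -0.09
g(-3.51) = -0.22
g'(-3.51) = -0.21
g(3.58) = 0.04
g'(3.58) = -0.02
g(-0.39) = 25.59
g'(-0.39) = -490.20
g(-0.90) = -4.01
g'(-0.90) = -7.11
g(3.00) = 0.06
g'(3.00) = -0.04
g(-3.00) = -0.37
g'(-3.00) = -0.39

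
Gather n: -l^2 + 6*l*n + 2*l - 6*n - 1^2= -l^2 + 2*l + n*(6*l - 6) - 1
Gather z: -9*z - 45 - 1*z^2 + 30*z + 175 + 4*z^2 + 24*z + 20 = 3*z^2 + 45*z + 150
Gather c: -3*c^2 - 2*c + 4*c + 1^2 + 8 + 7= -3*c^2 + 2*c + 16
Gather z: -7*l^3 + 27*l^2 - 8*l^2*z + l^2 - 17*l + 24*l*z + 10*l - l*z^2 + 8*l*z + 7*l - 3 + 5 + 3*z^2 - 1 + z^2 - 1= -7*l^3 + 28*l^2 + z^2*(4 - l) + z*(-8*l^2 + 32*l)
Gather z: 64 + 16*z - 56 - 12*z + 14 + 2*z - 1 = 6*z + 21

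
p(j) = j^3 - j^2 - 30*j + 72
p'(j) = 3*j^2 - 2*j - 30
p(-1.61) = 113.53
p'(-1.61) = -19.00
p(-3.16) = 125.26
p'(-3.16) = 6.28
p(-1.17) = 104.13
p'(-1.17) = -23.55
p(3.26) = -1.78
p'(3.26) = -4.64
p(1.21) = 36.01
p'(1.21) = -28.03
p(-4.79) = 82.85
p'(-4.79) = 48.41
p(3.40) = -2.26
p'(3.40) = -2.12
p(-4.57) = 92.77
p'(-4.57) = 41.79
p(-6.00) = 0.00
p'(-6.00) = 90.00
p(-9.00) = -468.00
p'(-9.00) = 231.00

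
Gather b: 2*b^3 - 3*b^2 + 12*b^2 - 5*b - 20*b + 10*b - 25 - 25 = 2*b^3 + 9*b^2 - 15*b - 50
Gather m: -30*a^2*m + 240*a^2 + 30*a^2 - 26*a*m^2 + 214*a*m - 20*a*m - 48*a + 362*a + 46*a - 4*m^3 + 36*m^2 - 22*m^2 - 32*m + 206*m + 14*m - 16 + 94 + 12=270*a^2 + 360*a - 4*m^3 + m^2*(14 - 26*a) + m*(-30*a^2 + 194*a + 188) + 90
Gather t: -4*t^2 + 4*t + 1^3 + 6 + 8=-4*t^2 + 4*t + 15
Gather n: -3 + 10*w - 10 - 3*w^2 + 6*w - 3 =-3*w^2 + 16*w - 16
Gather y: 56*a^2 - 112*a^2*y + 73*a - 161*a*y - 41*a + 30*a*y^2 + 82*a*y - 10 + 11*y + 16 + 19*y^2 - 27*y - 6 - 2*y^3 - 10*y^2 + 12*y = 56*a^2 + 32*a - 2*y^3 + y^2*(30*a + 9) + y*(-112*a^2 - 79*a - 4)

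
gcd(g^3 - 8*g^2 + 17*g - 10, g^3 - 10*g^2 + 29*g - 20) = g^2 - 6*g + 5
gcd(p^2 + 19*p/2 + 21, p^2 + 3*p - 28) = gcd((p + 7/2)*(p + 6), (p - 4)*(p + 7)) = 1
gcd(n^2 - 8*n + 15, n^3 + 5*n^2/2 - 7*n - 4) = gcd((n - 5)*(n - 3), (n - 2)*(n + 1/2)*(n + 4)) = 1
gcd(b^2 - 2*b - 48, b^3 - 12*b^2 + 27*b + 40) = b - 8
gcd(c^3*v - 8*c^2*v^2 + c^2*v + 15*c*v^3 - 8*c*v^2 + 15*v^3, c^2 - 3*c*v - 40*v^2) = 1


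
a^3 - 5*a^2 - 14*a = a*(a - 7)*(a + 2)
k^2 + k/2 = k*(k + 1/2)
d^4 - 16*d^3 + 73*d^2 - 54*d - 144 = (d - 8)*(d - 6)*(d - 3)*(d + 1)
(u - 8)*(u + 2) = u^2 - 6*u - 16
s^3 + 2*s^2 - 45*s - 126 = (s - 7)*(s + 3)*(s + 6)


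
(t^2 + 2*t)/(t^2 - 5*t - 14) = t/(t - 7)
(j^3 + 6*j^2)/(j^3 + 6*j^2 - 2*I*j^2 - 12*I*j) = j/(j - 2*I)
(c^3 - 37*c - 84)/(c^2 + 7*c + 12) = c - 7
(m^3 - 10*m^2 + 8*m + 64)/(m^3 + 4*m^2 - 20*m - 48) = (m - 8)/(m + 6)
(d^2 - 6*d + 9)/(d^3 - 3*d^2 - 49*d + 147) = (d - 3)/(d^2 - 49)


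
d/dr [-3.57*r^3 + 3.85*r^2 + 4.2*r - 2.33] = -10.71*r^2 + 7.7*r + 4.2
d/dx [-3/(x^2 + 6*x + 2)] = 6*(x + 3)/(x^2 + 6*x + 2)^2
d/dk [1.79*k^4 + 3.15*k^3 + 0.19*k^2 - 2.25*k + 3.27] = 7.16*k^3 + 9.45*k^2 + 0.38*k - 2.25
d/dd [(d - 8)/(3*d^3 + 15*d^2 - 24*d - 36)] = (d^3 + 5*d^2 - 8*d - (d - 8)*(3*d^2 + 10*d - 8) - 12)/(3*(d^3 + 5*d^2 - 8*d - 12)^2)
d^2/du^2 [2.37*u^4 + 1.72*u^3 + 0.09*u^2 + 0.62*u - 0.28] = 28.44*u^2 + 10.32*u + 0.18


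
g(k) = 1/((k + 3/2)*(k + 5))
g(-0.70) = 0.29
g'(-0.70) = -0.43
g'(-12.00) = 0.00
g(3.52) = 0.02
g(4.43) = 0.02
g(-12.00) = 0.01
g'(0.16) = -0.09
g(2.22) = 0.04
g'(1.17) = -0.03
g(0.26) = 0.11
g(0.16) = 0.12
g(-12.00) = 0.01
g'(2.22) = -0.02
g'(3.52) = -0.01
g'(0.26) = -0.08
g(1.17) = 0.06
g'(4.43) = -0.00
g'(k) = -1/((k + 3/2)*(k + 5)^2) - 1/((k + 3/2)^2*(k + 5))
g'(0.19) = -0.09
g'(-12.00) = 0.00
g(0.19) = 0.11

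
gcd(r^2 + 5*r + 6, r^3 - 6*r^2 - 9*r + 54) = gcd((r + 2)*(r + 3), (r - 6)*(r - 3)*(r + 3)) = r + 3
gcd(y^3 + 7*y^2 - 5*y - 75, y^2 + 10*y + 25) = y^2 + 10*y + 25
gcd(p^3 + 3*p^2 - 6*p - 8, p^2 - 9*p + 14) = p - 2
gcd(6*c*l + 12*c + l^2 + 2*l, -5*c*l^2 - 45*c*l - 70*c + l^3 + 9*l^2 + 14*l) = l + 2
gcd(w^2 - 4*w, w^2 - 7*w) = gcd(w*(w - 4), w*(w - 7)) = w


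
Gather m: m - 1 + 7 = m + 6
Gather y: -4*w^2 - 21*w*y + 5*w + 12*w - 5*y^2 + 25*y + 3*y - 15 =-4*w^2 + 17*w - 5*y^2 + y*(28 - 21*w) - 15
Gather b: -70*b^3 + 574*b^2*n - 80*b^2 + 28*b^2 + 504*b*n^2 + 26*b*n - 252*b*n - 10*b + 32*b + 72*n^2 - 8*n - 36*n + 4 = -70*b^3 + b^2*(574*n - 52) + b*(504*n^2 - 226*n + 22) + 72*n^2 - 44*n + 4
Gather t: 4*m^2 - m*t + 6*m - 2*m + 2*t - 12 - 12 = 4*m^2 + 4*m + t*(2 - m) - 24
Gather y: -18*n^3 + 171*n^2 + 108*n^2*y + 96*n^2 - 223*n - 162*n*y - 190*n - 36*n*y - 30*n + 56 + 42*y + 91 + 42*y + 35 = -18*n^3 + 267*n^2 - 443*n + y*(108*n^2 - 198*n + 84) + 182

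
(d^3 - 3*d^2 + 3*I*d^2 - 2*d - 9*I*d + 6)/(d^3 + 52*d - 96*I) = (d^3 + 3*d^2*(-1 + I) - d*(2 + 9*I) + 6)/(d^3 + 52*d - 96*I)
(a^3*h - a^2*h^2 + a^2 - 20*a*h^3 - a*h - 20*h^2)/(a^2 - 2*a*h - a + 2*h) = (a^3*h - a^2*h^2 + a^2 - 20*a*h^3 - a*h - 20*h^2)/(a^2 - 2*a*h - a + 2*h)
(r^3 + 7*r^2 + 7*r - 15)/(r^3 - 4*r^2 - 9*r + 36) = (r^2 + 4*r - 5)/(r^2 - 7*r + 12)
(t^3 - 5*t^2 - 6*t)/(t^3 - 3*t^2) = (t^2 - 5*t - 6)/(t*(t - 3))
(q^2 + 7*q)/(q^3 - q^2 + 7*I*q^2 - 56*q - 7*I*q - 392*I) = q/(q^2 + q*(-8 + 7*I) - 56*I)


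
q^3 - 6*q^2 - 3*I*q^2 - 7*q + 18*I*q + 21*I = (q - 7)*(q + 1)*(q - 3*I)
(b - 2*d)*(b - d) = b^2 - 3*b*d + 2*d^2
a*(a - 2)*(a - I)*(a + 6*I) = a^4 - 2*a^3 + 5*I*a^3 + 6*a^2 - 10*I*a^2 - 12*a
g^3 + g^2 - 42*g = g*(g - 6)*(g + 7)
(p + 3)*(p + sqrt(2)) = p^2 + sqrt(2)*p + 3*p + 3*sqrt(2)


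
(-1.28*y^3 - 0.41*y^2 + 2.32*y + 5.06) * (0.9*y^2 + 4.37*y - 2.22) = -1.152*y^5 - 5.9626*y^4 + 3.1379*y^3 + 15.6026*y^2 + 16.9618*y - 11.2332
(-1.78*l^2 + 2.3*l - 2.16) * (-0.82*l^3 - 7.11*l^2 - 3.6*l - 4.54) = 1.4596*l^5 + 10.7698*l^4 - 8.1738*l^3 + 15.1588*l^2 - 2.666*l + 9.8064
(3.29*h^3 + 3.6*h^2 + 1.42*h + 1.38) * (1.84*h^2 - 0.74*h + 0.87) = 6.0536*h^5 + 4.1894*h^4 + 2.8111*h^3 + 4.6204*h^2 + 0.2142*h + 1.2006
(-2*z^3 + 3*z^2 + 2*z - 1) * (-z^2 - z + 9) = 2*z^5 - z^4 - 23*z^3 + 26*z^2 + 19*z - 9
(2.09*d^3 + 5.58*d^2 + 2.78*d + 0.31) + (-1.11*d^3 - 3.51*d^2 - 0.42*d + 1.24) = 0.98*d^3 + 2.07*d^2 + 2.36*d + 1.55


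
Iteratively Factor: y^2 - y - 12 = (y + 3)*(y - 4)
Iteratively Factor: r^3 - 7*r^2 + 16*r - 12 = (r - 2)*(r^2 - 5*r + 6) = (r - 2)^2*(r - 3)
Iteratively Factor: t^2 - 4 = (t - 2)*(t + 2)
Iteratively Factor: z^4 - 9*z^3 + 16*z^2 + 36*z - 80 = (z - 5)*(z^3 - 4*z^2 - 4*z + 16) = (z - 5)*(z + 2)*(z^2 - 6*z + 8) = (z - 5)*(z - 4)*(z + 2)*(z - 2)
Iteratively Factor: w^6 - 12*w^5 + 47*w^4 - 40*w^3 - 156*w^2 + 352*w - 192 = (w - 1)*(w^5 - 11*w^4 + 36*w^3 - 4*w^2 - 160*w + 192) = (w - 2)*(w - 1)*(w^4 - 9*w^3 + 18*w^2 + 32*w - 96) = (w - 4)*(w - 2)*(w - 1)*(w^3 - 5*w^2 - 2*w + 24) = (w - 4)*(w - 3)*(w - 2)*(w - 1)*(w^2 - 2*w - 8) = (w - 4)^2*(w - 3)*(w - 2)*(w - 1)*(w + 2)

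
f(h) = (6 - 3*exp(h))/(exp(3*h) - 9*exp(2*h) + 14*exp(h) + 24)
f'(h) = (6 - 3*exp(h))*(-3*exp(3*h) + 18*exp(2*h) - 14*exp(h))/(exp(3*h) - 9*exp(2*h) + 14*exp(h) + 24)^2 - 3*exp(h)/(exp(3*h) - 9*exp(2*h) + 14*exp(h) + 24) = 3*((exp(h) - 2)*(3*exp(2*h) - 18*exp(h) + 14) - exp(3*h) + 9*exp(2*h) - 14*exp(h) - 24)*exp(h)/(exp(3*h) - 9*exp(2*h) + 14*exp(h) + 24)^2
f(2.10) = -0.22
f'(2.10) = 1.18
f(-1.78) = 0.21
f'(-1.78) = -0.03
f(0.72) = -0.01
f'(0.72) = -0.27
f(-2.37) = 0.23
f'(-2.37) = -0.02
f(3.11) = -0.01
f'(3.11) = 0.02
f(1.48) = 2.11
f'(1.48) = -15.65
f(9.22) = -0.00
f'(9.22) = 0.00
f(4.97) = -0.00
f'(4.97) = 0.00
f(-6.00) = 0.25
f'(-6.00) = 0.00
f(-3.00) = 0.24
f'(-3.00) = -0.01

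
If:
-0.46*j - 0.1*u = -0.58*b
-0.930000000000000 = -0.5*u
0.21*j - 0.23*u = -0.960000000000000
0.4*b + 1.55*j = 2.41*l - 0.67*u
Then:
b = -1.69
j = -2.53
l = -1.39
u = 1.86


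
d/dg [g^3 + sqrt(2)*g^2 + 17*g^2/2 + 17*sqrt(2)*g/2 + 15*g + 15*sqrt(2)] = 3*g^2 + 2*sqrt(2)*g + 17*g + 17*sqrt(2)/2 + 15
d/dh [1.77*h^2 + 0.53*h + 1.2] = 3.54*h + 0.53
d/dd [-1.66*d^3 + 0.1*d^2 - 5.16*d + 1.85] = -4.98*d^2 + 0.2*d - 5.16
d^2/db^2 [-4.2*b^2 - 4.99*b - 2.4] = -8.40000000000000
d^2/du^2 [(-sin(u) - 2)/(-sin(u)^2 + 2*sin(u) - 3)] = (-sin(u)^5 - 10*sin(u)^4 + 32*sin(u)^3 + 22*sin(u)^2 - 63*sin(u) + 16)/(sin(u)^2 - 2*sin(u) + 3)^3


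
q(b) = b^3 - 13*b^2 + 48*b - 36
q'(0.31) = 40.23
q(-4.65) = -640.84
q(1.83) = 14.43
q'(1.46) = 16.43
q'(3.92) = -7.82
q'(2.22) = 5.07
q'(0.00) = 48.00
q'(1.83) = 10.47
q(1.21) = 4.82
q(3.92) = 12.63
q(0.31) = -22.34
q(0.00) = -36.00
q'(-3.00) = 153.00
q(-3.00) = -324.00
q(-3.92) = -484.16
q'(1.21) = 20.93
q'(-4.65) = 233.77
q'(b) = 3*b^2 - 26*b + 48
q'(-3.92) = 196.02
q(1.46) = 9.48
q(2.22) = 17.43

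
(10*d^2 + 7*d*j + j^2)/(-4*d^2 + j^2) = (-5*d - j)/(2*d - j)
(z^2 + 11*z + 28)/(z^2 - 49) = (z + 4)/(z - 7)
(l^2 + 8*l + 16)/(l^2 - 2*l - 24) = (l + 4)/(l - 6)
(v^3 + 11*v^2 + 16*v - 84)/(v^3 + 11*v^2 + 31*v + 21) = (v^2 + 4*v - 12)/(v^2 + 4*v + 3)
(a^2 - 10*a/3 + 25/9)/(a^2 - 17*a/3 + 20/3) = (a - 5/3)/(a - 4)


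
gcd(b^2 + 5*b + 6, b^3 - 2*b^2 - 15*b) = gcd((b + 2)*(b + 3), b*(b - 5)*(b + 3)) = b + 3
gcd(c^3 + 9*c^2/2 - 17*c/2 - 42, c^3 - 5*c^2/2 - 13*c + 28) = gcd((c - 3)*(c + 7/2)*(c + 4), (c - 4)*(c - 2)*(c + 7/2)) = c + 7/2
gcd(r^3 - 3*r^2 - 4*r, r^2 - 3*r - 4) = r^2 - 3*r - 4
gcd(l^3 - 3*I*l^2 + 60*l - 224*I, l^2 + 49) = l - 7*I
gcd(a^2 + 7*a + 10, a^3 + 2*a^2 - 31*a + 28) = 1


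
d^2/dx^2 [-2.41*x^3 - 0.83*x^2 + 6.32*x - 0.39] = -14.46*x - 1.66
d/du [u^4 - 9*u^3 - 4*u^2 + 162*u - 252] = 4*u^3 - 27*u^2 - 8*u + 162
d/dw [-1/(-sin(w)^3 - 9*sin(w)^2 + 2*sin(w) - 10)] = (-3*sin(w)^2 - 18*sin(w) + 2)*cos(w)/(sin(w)^3 + 9*sin(w)^2 - 2*sin(w) + 10)^2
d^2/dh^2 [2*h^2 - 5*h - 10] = 4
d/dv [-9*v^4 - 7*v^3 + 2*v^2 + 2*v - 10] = -36*v^3 - 21*v^2 + 4*v + 2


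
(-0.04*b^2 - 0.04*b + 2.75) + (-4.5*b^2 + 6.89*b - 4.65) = -4.54*b^2 + 6.85*b - 1.9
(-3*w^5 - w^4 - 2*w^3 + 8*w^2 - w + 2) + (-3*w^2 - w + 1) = -3*w^5 - w^4 - 2*w^3 + 5*w^2 - 2*w + 3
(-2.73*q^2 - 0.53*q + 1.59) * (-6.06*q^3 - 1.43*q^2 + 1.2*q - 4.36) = 16.5438*q^5 + 7.1157*q^4 - 12.1535*q^3 + 8.9931*q^2 + 4.2188*q - 6.9324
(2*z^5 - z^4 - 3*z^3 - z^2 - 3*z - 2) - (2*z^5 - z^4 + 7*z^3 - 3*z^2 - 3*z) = -10*z^3 + 2*z^2 - 2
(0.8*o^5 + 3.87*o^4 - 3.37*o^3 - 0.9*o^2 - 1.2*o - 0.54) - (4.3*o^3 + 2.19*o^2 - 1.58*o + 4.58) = 0.8*o^5 + 3.87*o^4 - 7.67*o^3 - 3.09*o^2 + 0.38*o - 5.12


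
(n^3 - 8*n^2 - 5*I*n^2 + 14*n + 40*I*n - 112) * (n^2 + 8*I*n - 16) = n^5 - 8*n^4 + 3*I*n^4 + 38*n^3 - 24*I*n^3 - 304*n^2 + 192*I*n^2 - 224*n - 1536*I*n + 1792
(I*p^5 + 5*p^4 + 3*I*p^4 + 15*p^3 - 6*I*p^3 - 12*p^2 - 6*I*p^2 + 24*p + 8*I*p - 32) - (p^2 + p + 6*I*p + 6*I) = I*p^5 + 5*p^4 + 3*I*p^4 + 15*p^3 - 6*I*p^3 - 13*p^2 - 6*I*p^2 + 23*p + 2*I*p - 32 - 6*I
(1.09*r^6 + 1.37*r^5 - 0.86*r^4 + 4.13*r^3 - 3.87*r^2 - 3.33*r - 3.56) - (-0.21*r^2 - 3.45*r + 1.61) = 1.09*r^6 + 1.37*r^5 - 0.86*r^4 + 4.13*r^3 - 3.66*r^2 + 0.12*r - 5.17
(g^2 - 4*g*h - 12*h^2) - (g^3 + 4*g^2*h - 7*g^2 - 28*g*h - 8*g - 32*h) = -g^3 - 4*g^2*h + 8*g^2 + 24*g*h + 8*g - 12*h^2 + 32*h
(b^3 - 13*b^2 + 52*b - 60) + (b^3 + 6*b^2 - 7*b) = 2*b^3 - 7*b^2 + 45*b - 60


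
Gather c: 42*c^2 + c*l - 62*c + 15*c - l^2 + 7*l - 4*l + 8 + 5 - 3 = 42*c^2 + c*(l - 47) - l^2 + 3*l + 10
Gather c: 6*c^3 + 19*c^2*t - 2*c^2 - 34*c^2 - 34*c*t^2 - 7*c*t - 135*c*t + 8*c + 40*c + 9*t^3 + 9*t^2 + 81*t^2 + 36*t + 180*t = 6*c^3 + c^2*(19*t - 36) + c*(-34*t^2 - 142*t + 48) + 9*t^3 + 90*t^2 + 216*t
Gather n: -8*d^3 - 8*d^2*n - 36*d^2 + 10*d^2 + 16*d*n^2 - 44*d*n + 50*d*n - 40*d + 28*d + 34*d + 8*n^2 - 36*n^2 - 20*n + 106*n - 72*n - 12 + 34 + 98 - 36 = -8*d^3 - 26*d^2 + 22*d + n^2*(16*d - 28) + n*(-8*d^2 + 6*d + 14) + 84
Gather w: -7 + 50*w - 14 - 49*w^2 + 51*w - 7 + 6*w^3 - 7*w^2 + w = 6*w^3 - 56*w^2 + 102*w - 28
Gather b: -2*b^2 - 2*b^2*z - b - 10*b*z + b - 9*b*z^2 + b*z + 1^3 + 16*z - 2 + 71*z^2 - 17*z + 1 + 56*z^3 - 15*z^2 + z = b^2*(-2*z - 2) + b*(-9*z^2 - 9*z) + 56*z^3 + 56*z^2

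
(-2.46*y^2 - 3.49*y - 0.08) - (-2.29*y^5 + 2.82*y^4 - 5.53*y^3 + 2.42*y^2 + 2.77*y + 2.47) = 2.29*y^5 - 2.82*y^4 + 5.53*y^3 - 4.88*y^2 - 6.26*y - 2.55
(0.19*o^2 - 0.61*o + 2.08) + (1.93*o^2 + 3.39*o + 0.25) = 2.12*o^2 + 2.78*o + 2.33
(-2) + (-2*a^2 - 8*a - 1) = -2*a^2 - 8*a - 3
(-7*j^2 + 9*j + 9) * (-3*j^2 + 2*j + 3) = 21*j^4 - 41*j^3 - 30*j^2 + 45*j + 27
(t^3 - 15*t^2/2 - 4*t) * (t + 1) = t^4 - 13*t^3/2 - 23*t^2/2 - 4*t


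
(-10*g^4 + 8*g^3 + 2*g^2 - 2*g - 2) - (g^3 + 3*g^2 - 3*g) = -10*g^4 + 7*g^3 - g^2 + g - 2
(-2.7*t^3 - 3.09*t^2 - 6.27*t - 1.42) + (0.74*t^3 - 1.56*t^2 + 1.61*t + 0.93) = -1.96*t^3 - 4.65*t^2 - 4.66*t - 0.49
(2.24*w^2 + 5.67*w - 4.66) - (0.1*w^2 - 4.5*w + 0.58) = 2.14*w^2 + 10.17*w - 5.24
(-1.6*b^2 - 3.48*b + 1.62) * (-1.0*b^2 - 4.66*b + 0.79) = 1.6*b^4 + 10.936*b^3 + 13.3328*b^2 - 10.2984*b + 1.2798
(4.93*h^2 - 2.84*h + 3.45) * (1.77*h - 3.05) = 8.7261*h^3 - 20.0633*h^2 + 14.7685*h - 10.5225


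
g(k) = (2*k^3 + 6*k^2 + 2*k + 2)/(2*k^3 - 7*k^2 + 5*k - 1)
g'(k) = (-6*k^2 + 14*k - 5)*(2*k^3 + 6*k^2 + 2*k + 2)/(2*k^3 - 7*k^2 + 5*k - 1)^2 + (6*k^2 + 12*k + 2)/(2*k^3 - 7*k^2 + 5*k - 1) = 2*(-13*k^4 + 6*k^3 + 13*k^2 + 8*k - 6)/(4*k^6 - 28*k^5 + 69*k^4 - 74*k^3 + 39*k^2 - 10*k + 1)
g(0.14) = -5.57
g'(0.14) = -49.51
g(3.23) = 14.55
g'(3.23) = -23.35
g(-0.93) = -0.28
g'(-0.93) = -0.19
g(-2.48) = -0.04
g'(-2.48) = -0.14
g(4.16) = 6.05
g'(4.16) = -3.53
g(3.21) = 15.03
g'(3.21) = -24.98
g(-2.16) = -0.09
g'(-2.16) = -0.15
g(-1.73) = -0.15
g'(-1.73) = -0.15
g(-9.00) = 0.48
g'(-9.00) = -0.04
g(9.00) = 2.10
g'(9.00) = -0.18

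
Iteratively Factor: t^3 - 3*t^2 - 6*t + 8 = (t - 1)*(t^2 - 2*t - 8) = (t - 4)*(t - 1)*(t + 2)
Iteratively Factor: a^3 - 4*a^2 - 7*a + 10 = (a + 2)*(a^2 - 6*a + 5) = (a - 5)*(a + 2)*(a - 1)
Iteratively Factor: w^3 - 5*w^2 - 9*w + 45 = (w - 3)*(w^2 - 2*w - 15) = (w - 3)*(w + 3)*(w - 5)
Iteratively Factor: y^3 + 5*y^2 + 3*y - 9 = (y - 1)*(y^2 + 6*y + 9) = (y - 1)*(y + 3)*(y + 3)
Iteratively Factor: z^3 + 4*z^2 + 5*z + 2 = (z + 1)*(z^2 + 3*z + 2) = (z + 1)^2*(z + 2)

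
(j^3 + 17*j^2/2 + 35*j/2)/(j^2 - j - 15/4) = 2*j*(2*j^2 + 17*j + 35)/(4*j^2 - 4*j - 15)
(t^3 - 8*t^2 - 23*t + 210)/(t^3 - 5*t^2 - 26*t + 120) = (t - 7)/(t - 4)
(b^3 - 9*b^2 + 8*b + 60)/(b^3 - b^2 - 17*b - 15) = (b^2 - 4*b - 12)/(b^2 + 4*b + 3)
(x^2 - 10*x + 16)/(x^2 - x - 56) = (x - 2)/(x + 7)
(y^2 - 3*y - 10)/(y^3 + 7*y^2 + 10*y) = (y - 5)/(y*(y + 5))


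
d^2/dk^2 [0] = 0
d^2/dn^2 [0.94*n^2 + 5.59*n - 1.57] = 1.88000000000000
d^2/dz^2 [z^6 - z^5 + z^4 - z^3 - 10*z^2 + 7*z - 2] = 30*z^4 - 20*z^3 + 12*z^2 - 6*z - 20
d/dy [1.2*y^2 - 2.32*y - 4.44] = 2.4*y - 2.32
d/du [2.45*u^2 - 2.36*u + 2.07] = 4.9*u - 2.36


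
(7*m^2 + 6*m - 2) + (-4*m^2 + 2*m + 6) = 3*m^2 + 8*m + 4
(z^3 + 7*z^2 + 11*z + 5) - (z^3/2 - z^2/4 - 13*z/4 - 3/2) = z^3/2 + 29*z^2/4 + 57*z/4 + 13/2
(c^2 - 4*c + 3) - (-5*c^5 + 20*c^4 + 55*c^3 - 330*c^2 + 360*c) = 5*c^5 - 20*c^4 - 55*c^3 + 331*c^2 - 364*c + 3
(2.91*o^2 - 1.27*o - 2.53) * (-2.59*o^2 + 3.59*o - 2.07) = -7.5369*o^4 + 13.7362*o^3 - 4.0303*o^2 - 6.4538*o + 5.2371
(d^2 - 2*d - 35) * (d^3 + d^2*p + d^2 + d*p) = d^5 + d^4*p - d^4 - d^3*p - 37*d^3 - 37*d^2*p - 35*d^2 - 35*d*p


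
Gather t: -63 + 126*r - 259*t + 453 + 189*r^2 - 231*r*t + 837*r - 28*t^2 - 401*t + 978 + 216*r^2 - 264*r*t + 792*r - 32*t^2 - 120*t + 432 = 405*r^2 + 1755*r - 60*t^2 + t*(-495*r - 780) + 1800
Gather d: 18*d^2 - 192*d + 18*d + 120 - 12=18*d^2 - 174*d + 108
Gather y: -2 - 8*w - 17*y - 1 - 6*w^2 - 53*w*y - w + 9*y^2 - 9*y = -6*w^2 - 9*w + 9*y^2 + y*(-53*w - 26) - 3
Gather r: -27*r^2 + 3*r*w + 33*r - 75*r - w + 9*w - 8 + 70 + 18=-27*r^2 + r*(3*w - 42) + 8*w + 80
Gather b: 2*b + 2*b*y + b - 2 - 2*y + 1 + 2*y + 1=b*(2*y + 3)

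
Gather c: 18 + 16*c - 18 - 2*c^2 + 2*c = -2*c^2 + 18*c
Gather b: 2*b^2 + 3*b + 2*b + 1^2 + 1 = 2*b^2 + 5*b + 2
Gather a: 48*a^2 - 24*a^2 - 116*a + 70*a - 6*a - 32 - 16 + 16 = 24*a^2 - 52*a - 32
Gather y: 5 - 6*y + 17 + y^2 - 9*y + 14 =y^2 - 15*y + 36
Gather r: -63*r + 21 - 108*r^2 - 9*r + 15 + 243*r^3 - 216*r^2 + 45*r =243*r^3 - 324*r^2 - 27*r + 36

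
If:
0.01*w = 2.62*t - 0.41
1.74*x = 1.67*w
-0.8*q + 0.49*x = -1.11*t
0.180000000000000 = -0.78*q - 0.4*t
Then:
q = -0.31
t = 0.15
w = -0.89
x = -0.85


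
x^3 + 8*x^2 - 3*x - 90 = (x - 3)*(x + 5)*(x + 6)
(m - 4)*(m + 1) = m^2 - 3*m - 4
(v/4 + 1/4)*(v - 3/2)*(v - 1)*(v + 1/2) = v^4/4 - v^3/4 - 7*v^2/16 + v/4 + 3/16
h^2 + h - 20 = (h - 4)*(h + 5)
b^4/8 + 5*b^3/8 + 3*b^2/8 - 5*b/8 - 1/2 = (b/4 + 1)*(b/2 + 1/2)*(b - 1)*(b + 1)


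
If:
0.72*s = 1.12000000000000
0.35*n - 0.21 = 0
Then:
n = 0.60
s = 1.56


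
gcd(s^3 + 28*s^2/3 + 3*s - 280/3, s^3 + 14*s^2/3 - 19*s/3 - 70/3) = s + 5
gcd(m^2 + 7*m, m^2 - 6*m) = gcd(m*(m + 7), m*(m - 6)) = m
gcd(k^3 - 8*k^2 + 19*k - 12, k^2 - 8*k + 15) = k - 3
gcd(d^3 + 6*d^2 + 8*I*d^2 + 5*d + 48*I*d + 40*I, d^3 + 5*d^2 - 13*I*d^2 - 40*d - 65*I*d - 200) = d + 5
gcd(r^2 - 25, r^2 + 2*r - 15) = r + 5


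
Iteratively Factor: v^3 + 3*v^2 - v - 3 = (v + 1)*(v^2 + 2*v - 3) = (v + 1)*(v + 3)*(v - 1)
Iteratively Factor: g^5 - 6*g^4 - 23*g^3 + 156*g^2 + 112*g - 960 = (g - 4)*(g^4 - 2*g^3 - 31*g^2 + 32*g + 240) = (g - 5)*(g - 4)*(g^3 + 3*g^2 - 16*g - 48) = (g - 5)*(g - 4)*(g + 4)*(g^2 - g - 12) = (g - 5)*(g - 4)^2*(g + 4)*(g + 3)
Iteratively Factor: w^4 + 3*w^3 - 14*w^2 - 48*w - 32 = (w + 4)*(w^3 - w^2 - 10*w - 8) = (w - 4)*(w + 4)*(w^2 + 3*w + 2) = (w - 4)*(w + 1)*(w + 4)*(w + 2)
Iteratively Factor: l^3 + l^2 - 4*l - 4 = (l + 1)*(l^2 - 4) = (l - 2)*(l + 1)*(l + 2)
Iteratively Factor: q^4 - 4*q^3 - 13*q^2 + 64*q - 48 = (q - 1)*(q^3 - 3*q^2 - 16*q + 48) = (q - 1)*(q + 4)*(q^2 - 7*q + 12) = (q - 3)*(q - 1)*(q + 4)*(q - 4)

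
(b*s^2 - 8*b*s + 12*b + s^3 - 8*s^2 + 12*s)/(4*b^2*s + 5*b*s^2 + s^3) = (s^2 - 8*s + 12)/(s*(4*b + s))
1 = 1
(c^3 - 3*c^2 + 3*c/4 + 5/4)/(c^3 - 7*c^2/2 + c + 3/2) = (c - 5/2)/(c - 3)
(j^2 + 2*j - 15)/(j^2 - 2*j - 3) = (j + 5)/(j + 1)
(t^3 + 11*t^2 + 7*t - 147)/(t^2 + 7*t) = t + 4 - 21/t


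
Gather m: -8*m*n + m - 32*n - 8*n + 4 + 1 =m*(1 - 8*n) - 40*n + 5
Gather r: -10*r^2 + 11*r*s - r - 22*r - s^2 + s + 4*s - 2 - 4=-10*r^2 + r*(11*s - 23) - s^2 + 5*s - 6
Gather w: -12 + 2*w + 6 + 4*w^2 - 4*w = 4*w^2 - 2*w - 6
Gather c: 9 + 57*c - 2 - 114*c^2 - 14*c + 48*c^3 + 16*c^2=48*c^3 - 98*c^2 + 43*c + 7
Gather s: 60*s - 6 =60*s - 6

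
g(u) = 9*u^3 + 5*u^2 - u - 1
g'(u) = 27*u^2 + 10*u - 1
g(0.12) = -1.03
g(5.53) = 1668.39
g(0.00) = -1.00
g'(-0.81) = 8.61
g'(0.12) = 0.59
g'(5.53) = 879.98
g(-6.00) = -1759.00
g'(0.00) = -1.00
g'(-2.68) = 166.12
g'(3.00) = 272.00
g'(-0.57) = 2.07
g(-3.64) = -365.17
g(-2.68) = -135.65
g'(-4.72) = 553.32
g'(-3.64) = 320.34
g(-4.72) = -831.27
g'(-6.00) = 911.00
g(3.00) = 284.00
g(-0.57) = -0.47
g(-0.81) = -1.69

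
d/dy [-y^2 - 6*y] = -2*y - 6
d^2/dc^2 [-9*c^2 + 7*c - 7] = -18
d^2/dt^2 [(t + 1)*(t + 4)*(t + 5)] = 6*t + 20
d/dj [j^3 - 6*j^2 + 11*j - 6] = 3*j^2 - 12*j + 11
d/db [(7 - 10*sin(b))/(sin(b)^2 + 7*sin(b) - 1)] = (10*sin(b)^2 - 14*sin(b) - 39)*cos(b)/(7*sin(b) - cos(b)^2)^2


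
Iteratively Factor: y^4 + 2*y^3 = (y + 2)*(y^3) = y*(y + 2)*(y^2) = y^2*(y + 2)*(y)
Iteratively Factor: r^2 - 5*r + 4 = (r - 4)*(r - 1)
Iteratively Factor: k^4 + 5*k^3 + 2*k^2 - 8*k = (k + 2)*(k^3 + 3*k^2 - 4*k) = k*(k + 2)*(k^2 + 3*k - 4) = k*(k + 2)*(k + 4)*(k - 1)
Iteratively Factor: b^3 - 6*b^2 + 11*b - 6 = (b - 3)*(b^2 - 3*b + 2) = (b - 3)*(b - 2)*(b - 1)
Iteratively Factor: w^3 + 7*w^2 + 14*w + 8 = (w + 4)*(w^2 + 3*w + 2) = (w + 1)*(w + 4)*(w + 2)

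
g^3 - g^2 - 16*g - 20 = (g - 5)*(g + 2)^2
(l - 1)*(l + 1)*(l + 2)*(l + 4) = l^4 + 6*l^3 + 7*l^2 - 6*l - 8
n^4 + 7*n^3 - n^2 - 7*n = n*(n - 1)*(n + 1)*(n + 7)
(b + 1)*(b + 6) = b^2 + 7*b + 6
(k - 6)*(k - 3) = k^2 - 9*k + 18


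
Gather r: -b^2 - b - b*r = -b^2 - b*r - b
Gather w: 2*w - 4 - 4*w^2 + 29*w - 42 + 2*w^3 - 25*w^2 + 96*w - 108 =2*w^3 - 29*w^2 + 127*w - 154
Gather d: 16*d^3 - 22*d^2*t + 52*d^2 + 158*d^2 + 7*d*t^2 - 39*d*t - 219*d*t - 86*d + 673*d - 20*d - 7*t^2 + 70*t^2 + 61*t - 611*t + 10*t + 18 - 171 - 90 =16*d^3 + d^2*(210 - 22*t) + d*(7*t^2 - 258*t + 567) + 63*t^2 - 540*t - 243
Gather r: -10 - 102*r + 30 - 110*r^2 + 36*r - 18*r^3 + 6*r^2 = -18*r^3 - 104*r^2 - 66*r + 20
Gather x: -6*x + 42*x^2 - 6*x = 42*x^2 - 12*x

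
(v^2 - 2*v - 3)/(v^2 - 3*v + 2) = (v^2 - 2*v - 3)/(v^2 - 3*v + 2)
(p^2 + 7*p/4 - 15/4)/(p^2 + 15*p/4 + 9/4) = (4*p - 5)/(4*p + 3)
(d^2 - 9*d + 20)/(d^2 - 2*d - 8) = (d - 5)/(d + 2)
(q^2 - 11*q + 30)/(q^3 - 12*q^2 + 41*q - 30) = 1/(q - 1)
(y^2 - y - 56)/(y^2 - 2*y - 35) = (-y^2 + y + 56)/(-y^2 + 2*y + 35)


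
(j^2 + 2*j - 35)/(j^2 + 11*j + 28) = (j - 5)/(j + 4)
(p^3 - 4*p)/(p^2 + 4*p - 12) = p*(p + 2)/(p + 6)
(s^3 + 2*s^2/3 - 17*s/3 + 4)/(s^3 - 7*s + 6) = (s - 4/3)/(s - 2)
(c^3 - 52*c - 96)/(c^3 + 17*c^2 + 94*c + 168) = (c^2 - 6*c - 16)/(c^2 + 11*c + 28)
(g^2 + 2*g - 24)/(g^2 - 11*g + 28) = (g + 6)/(g - 7)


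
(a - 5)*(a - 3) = a^2 - 8*a + 15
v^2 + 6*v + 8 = (v + 2)*(v + 4)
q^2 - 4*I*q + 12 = (q - 6*I)*(q + 2*I)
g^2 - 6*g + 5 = (g - 5)*(g - 1)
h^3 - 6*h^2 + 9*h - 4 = (h - 4)*(h - 1)^2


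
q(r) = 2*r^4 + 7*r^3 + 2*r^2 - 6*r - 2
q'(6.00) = 2502.00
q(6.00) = 4138.00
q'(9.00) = 7563.00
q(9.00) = 18331.00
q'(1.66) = 95.10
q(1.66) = 40.76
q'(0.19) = -4.43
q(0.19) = -3.02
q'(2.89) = 374.05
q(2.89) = 305.84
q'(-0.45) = -4.28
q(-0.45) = 0.55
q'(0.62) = 6.46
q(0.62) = -2.99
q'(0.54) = 3.54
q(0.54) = -3.38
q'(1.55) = 80.44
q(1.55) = 31.12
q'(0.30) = -2.69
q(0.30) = -3.41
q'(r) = 8*r^3 + 21*r^2 + 4*r - 6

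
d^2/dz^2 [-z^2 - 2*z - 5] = -2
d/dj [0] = 0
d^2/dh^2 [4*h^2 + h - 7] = 8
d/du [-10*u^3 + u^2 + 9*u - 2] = -30*u^2 + 2*u + 9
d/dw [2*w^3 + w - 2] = 6*w^2 + 1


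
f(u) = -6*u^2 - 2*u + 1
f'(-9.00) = 106.00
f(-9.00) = -467.00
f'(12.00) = -146.00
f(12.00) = -887.00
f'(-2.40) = 26.80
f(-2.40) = -28.76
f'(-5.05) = 58.60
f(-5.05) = -141.92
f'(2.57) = -32.84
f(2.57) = -43.77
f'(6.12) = -75.44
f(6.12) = -235.97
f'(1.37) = -18.44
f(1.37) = -13.00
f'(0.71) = -10.52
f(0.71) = -3.44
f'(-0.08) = -1.04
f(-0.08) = 1.12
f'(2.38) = -30.56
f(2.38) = -37.75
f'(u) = -12*u - 2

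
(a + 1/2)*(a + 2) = a^2 + 5*a/2 + 1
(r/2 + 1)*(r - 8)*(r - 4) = r^3/2 - 5*r^2 + 4*r + 32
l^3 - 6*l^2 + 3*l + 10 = (l - 5)*(l - 2)*(l + 1)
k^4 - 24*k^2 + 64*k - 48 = (k - 2)^3*(k + 6)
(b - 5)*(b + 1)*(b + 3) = b^3 - b^2 - 17*b - 15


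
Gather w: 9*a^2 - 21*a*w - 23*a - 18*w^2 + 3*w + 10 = 9*a^2 - 23*a - 18*w^2 + w*(3 - 21*a) + 10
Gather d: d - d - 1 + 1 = 0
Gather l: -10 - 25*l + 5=-25*l - 5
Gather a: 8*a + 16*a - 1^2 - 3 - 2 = 24*a - 6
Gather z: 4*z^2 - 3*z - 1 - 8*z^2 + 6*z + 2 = -4*z^2 + 3*z + 1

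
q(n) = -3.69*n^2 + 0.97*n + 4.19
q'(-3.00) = 23.11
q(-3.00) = -31.93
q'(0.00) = 0.97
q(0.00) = 4.19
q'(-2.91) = 22.45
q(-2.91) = -29.88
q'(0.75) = -4.56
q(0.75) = 2.84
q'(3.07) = -21.69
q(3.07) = -27.61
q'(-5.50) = 41.56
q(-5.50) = -112.77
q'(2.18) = -15.12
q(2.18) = -11.23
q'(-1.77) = 14.03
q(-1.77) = -9.09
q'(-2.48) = 19.27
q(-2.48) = -20.91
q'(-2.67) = 20.67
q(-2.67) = -24.71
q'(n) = 0.97 - 7.38*n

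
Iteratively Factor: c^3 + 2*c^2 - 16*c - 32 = (c - 4)*(c^2 + 6*c + 8) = (c - 4)*(c + 2)*(c + 4)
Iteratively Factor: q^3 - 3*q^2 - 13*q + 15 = (q - 1)*(q^2 - 2*q - 15) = (q - 1)*(q + 3)*(q - 5)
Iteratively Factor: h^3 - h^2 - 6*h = (h - 3)*(h^2 + 2*h) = (h - 3)*(h + 2)*(h)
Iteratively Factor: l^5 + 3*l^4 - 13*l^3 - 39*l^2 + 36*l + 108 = (l + 3)*(l^4 - 13*l^2 + 36) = (l + 2)*(l + 3)*(l^3 - 2*l^2 - 9*l + 18) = (l - 3)*(l + 2)*(l + 3)*(l^2 + l - 6) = (l - 3)*(l + 2)*(l + 3)^2*(l - 2)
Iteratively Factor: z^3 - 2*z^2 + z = (z)*(z^2 - 2*z + 1) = z*(z - 1)*(z - 1)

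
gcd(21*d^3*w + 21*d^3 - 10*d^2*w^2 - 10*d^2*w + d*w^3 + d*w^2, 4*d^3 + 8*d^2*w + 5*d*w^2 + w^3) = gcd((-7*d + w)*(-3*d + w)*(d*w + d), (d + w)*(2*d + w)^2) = 1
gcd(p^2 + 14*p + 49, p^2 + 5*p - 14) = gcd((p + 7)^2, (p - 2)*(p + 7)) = p + 7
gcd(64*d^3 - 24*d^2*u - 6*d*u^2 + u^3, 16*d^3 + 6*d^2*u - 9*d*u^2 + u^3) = 16*d^2 - 10*d*u + u^2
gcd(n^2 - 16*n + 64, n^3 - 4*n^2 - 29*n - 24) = n - 8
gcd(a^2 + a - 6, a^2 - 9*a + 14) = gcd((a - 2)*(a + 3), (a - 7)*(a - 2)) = a - 2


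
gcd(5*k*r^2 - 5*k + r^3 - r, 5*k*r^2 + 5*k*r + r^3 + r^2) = 5*k*r + 5*k + r^2 + r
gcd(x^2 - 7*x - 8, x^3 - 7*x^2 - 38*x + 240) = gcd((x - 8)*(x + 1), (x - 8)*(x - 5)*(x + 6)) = x - 8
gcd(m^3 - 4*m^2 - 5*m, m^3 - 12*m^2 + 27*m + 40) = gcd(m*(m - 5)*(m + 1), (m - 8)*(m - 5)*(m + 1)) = m^2 - 4*m - 5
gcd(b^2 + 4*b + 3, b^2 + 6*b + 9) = b + 3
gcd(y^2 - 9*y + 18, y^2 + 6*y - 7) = 1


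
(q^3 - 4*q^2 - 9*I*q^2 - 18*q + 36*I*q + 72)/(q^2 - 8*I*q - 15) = (q^2 + q*(-4 - 6*I) + 24*I)/(q - 5*I)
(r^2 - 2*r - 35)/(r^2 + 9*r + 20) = (r - 7)/(r + 4)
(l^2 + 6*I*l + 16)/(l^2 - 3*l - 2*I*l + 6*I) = (l + 8*I)/(l - 3)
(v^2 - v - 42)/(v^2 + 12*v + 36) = (v - 7)/(v + 6)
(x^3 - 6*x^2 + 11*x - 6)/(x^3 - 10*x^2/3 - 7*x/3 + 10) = 3*(x - 1)/(3*x + 5)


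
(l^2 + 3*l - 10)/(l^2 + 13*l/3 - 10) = 3*(l^2 + 3*l - 10)/(3*l^2 + 13*l - 30)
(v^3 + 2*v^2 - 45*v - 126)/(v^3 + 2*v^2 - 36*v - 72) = (v^2 - 4*v - 21)/(v^2 - 4*v - 12)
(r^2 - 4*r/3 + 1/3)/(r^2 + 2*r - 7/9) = 3*(r - 1)/(3*r + 7)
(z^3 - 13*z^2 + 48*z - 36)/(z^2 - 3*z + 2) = (z^2 - 12*z + 36)/(z - 2)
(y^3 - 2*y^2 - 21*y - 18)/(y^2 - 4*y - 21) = (y^2 - 5*y - 6)/(y - 7)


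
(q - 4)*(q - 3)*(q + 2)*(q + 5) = q^4 - 27*q^2 + 14*q + 120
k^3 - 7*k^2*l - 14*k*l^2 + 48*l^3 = (k - 8*l)*(k - 2*l)*(k + 3*l)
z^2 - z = z*(z - 1)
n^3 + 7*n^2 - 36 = (n - 2)*(n + 3)*(n + 6)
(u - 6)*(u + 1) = u^2 - 5*u - 6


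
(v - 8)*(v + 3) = v^2 - 5*v - 24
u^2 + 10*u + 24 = (u + 4)*(u + 6)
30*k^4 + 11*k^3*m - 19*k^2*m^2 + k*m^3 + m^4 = (-3*k + m)*(-2*k + m)*(k + m)*(5*k + m)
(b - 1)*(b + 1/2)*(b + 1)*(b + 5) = b^4 + 11*b^3/2 + 3*b^2/2 - 11*b/2 - 5/2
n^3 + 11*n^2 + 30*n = n*(n + 5)*(n + 6)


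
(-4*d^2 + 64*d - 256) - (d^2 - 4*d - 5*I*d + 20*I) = -5*d^2 + 68*d + 5*I*d - 256 - 20*I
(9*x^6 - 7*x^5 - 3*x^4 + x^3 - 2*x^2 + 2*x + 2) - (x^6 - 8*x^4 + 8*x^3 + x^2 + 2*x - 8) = 8*x^6 - 7*x^5 + 5*x^4 - 7*x^3 - 3*x^2 + 10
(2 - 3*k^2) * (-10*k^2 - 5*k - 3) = 30*k^4 + 15*k^3 - 11*k^2 - 10*k - 6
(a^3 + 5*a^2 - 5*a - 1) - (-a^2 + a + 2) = a^3 + 6*a^2 - 6*a - 3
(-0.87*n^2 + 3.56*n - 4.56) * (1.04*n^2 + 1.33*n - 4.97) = -0.9048*n^4 + 2.5453*n^3 + 4.3163*n^2 - 23.758*n + 22.6632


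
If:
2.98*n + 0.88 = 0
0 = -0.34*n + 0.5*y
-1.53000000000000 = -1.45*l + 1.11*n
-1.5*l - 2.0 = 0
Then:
No Solution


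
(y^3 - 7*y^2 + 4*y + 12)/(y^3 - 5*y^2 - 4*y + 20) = (y^2 - 5*y - 6)/(y^2 - 3*y - 10)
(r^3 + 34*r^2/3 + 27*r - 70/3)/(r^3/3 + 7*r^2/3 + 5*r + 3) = (3*r^3 + 34*r^2 + 81*r - 70)/(r^3 + 7*r^2 + 15*r + 9)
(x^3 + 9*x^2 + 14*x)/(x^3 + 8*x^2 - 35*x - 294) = x*(x + 2)/(x^2 + x - 42)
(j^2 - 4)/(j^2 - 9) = (j^2 - 4)/(j^2 - 9)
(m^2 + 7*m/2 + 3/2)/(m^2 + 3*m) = (m + 1/2)/m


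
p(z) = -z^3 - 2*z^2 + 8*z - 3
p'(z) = -3*z^2 - 4*z + 8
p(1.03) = 2.03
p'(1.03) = 0.70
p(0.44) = 0.05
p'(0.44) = 5.66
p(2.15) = -4.98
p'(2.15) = -14.47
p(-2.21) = -19.65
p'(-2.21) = 2.19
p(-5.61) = 65.73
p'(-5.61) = -63.98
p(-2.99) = -18.07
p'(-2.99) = -6.86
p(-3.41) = -13.88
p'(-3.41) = -13.24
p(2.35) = -8.22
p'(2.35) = -17.97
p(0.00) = -3.00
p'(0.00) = 8.00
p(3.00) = -24.00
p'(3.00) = -31.00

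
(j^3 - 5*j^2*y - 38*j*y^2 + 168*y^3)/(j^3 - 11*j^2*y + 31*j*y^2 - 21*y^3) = (j^2 + 2*j*y - 24*y^2)/(j^2 - 4*j*y + 3*y^2)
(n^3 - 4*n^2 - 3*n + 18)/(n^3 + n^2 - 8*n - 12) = (n - 3)/(n + 2)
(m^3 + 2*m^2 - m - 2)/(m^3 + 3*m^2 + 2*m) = (m - 1)/m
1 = 1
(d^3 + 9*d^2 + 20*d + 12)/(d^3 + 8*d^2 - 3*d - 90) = (d^2 + 3*d + 2)/(d^2 + 2*d - 15)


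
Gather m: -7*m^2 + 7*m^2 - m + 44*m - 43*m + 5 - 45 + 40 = 0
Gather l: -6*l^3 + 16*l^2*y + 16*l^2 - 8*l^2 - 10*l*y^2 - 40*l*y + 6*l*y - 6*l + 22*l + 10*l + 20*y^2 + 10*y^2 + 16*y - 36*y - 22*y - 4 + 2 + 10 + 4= -6*l^3 + l^2*(16*y + 8) + l*(-10*y^2 - 34*y + 26) + 30*y^2 - 42*y + 12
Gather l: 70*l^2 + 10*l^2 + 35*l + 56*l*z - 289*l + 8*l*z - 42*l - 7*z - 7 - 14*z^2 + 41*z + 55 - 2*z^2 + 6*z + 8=80*l^2 + l*(64*z - 296) - 16*z^2 + 40*z + 56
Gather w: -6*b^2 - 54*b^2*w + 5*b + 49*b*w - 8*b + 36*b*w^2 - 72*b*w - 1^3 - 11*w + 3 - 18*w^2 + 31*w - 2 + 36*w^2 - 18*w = -6*b^2 - 3*b + w^2*(36*b + 18) + w*(-54*b^2 - 23*b + 2)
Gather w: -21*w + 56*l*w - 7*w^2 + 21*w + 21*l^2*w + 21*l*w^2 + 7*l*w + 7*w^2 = 21*l*w^2 + w*(21*l^2 + 63*l)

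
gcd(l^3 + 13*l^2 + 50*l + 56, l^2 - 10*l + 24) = 1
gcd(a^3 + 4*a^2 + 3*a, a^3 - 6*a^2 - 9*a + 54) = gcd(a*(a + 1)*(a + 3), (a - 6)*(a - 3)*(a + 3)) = a + 3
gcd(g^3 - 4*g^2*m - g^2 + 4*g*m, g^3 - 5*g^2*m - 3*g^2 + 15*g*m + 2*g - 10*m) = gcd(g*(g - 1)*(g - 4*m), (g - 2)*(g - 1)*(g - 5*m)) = g - 1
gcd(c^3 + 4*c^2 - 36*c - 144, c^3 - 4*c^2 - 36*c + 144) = c^2 - 36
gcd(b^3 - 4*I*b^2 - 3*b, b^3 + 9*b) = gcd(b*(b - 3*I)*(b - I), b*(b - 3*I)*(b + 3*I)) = b^2 - 3*I*b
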